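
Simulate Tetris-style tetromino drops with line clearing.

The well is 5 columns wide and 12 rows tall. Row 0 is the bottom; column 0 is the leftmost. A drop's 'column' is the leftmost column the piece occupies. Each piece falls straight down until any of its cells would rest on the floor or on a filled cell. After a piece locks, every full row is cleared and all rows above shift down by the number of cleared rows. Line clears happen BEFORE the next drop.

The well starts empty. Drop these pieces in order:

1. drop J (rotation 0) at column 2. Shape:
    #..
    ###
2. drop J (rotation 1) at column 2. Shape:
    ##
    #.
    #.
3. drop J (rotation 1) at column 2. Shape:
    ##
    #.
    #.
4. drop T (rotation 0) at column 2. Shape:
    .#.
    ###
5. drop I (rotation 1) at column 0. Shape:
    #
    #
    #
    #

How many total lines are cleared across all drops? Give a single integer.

Answer: 0

Derivation:
Drop 1: J rot0 at col 2 lands with bottom-row=0; cleared 0 line(s) (total 0); column heights now [0 0 2 1 1], max=2
Drop 2: J rot1 at col 2 lands with bottom-row=2; cleared 0 line(s) (total 0); column heights now [0 0 5 5 1], max=5
Drop 3: J rot1 at col 2 lands with bottom-row=5; cleared 0 line(s) (total 0); column heights now [0 0 8 8 1], max=8
Drop 4: T rot0 at col 2 lands with bottom-row=8; cleared 0 line(s) (total 0); column heights now [0 0 9 10 9], max=10
Drop 5: I rot1 at col 0 lands with bottom-row=0; cleared 0 line(s) (total 0); column heights now [4 0 9 10 9], max=10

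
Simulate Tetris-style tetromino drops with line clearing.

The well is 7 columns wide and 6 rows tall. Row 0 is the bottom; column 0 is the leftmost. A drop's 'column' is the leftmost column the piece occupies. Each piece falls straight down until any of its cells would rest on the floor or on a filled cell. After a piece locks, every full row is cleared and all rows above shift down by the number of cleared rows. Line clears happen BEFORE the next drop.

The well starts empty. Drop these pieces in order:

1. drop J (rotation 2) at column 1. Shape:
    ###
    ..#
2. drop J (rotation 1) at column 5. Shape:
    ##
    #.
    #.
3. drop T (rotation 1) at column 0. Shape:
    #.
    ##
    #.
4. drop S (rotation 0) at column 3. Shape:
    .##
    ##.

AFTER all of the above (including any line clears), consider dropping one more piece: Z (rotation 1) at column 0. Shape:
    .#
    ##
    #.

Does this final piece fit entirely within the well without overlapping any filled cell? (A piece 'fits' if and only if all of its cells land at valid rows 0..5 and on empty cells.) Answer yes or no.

Drop 1: J rot2 at col 1 lands with bottom-row=0; cleared 0 line(s) (total 0); column heights now [0 2 2 2 0 0 0], max=2
Drop 2: J rot1 at col 5 lands with bottom-row=0; cleared 0 line(s) (total 0); column heights now [0 2 2 2 0 3 3], max=3
Drop 3: T rot1 at col 0 lands with bottom-row=1; cleared 0 line(s) (total 0); column heights now [4 3 2 2 0 3 3], max=4
Drop 4: S rot0 at col 3 lands with bottom-row=2; cleared 0 line(s) (total 0); column heights now [4 3 2 3 4 4 3], max=4
Test piece Z rot1 at col 0 (width 2): heights before test = [4 3 2 3 4 4 3]; fits = False

Answer: no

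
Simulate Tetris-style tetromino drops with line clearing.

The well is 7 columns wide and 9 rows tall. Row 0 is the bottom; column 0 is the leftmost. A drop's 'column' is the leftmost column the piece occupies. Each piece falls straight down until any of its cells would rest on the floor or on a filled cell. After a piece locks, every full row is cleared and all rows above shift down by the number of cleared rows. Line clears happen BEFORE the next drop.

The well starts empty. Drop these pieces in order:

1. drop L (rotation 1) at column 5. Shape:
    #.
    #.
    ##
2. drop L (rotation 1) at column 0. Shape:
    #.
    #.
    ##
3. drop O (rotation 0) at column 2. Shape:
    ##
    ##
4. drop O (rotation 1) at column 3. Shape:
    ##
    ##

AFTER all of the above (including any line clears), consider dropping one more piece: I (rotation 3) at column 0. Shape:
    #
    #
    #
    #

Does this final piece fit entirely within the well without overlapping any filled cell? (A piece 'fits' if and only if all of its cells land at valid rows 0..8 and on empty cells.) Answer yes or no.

Drop 1: L rot1 at col 5 lands with bottom-row=0; cleared 0 line(s) (total 0); column heights now [0 0 0 0 0 3 1], max=3
Drop 2: L rot1 at col 0 lands with bottom-row=0; cleared 0 line(s) (total 0); column heights now [3 1 0 0 0 3 1], max=3
Drop 3: O rot0 at col 2 lands with bottom-row=0; cleared 0 line(s) (total 0); column heights now [3 1 2 2 0 3 1], max=3
Drop 4: O rot1 at col 3 lands with bottom-row=2; cleared 0 line(s) (total 0); column heights now [3 1 2 4 4 3 1], max=4
Test piece I rot3 at col 0 (width 1): heights before test = [3 1 2 4 4 3 1]; fits = True

Answer: yes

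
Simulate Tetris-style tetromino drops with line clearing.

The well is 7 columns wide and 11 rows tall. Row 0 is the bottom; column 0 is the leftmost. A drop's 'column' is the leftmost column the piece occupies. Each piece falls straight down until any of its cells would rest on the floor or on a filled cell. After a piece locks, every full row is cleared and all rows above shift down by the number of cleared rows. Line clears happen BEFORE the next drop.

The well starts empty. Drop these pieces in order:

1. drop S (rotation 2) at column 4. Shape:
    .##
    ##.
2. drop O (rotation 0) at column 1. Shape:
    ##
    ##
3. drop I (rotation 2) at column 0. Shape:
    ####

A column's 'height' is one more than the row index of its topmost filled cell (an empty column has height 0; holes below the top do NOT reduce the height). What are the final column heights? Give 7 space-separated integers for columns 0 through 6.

Answer: 3 3 3 3 1 2 2

Derivation:
Drop 1: S rot2 at col 4 lands with bottom-row=0; cleared 0 line(s) (total 0); column heights now [0 0 0 0 1 2 2], max=2
Drop 2: O rot0 at col 1 lands with bottom-row=0; cleared 0 line(s) (total 0); column heights now [0 2 2 0 1 2 2], max=2
Drop 3: I rot2 at col 0 lands with bottom-row=2; cleared 0 line(s) (total 0); column heights now [3 3 3 3 1 2 2], max=3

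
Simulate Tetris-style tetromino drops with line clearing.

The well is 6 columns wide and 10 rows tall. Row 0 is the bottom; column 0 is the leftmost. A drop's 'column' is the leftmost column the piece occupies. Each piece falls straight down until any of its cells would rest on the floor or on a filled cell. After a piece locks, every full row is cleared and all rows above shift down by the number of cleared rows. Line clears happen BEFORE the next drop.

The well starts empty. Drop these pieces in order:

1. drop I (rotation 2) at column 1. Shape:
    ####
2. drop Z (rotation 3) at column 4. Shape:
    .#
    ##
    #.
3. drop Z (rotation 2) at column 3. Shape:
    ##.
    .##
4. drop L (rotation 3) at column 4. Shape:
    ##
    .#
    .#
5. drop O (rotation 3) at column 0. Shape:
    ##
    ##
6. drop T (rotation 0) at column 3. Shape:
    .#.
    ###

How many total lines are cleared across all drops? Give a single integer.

Drop 1: I rot2 at col 1 lands with bottom-row=0; cleared 0 line(s) (total 0); column heights now [0 1 1 1 1 0], max=1
Drop 2: Z rot3 at col 4 lands with bottom-row=1; cleared 0 line(s) (total 0); column heights now [0 1 1 1 3 4], max=4
Drop 3: Z rot2 at col 3 lands with bottom-row=4; cleared 0 line(s) (total 0); column heights now [0 1 1 6 6 5], max=6
Drop 4: L rot3 at col 4 lands with bottom-row=5; cleared 0 line(s) (total 0); column heights now [0 1 1 6 8 8], max=8
Drop 5: O rot3 at col 0 lands with bottom-row=1; cleared 0 line(s) (total 0); column heights now [3 3 1 6 8 8], max=8
Drop 6: T rot0 at col 3 lands with bottom-row=8; cleared 0 line(s) (total 0); column heights now [3 3 1 9 10 9], max=10

Answer: 0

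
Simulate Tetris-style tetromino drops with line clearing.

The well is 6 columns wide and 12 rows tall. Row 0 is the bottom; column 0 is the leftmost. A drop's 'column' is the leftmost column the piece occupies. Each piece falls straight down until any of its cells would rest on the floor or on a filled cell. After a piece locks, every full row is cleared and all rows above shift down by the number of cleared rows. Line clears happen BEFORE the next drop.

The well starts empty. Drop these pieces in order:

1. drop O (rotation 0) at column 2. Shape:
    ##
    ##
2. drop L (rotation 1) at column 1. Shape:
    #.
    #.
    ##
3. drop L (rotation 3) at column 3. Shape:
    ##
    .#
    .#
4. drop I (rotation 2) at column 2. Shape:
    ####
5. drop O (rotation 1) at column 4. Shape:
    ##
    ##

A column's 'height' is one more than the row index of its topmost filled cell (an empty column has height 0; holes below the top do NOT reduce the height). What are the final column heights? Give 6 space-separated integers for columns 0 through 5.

Answer: 0 5 4 4 6 6

Derivation:
Drop 1: O rot0 at col 2 lands with bottom-row=0; cleared 0 line(s) (total 0); column heights now [0 0 2 2 0 0], max=2
Drop 2: L rot1 at col 1 lands with bottom-row=2; cleared 0 line(s) (total 0); column heights now [0 5 3 2 0 0], max=5
Drop 3: L rot3 at col 3 lands with bottom-row=0; cleared 0 line(s) (total 0); column heights now [0 5 3 3 3 0], max=5
Drop 4: I rot2 at col 2 lands with bottom-row=3; cleared 0 line(s) (total 0); column heights now [0 5 4 4 4 4], max=5
Drop 5: O rot1 at col 4 lands with bottom-row=4; cleared 0 line(s) (total 0); column heights now [0 5 4 4 6 6], max=6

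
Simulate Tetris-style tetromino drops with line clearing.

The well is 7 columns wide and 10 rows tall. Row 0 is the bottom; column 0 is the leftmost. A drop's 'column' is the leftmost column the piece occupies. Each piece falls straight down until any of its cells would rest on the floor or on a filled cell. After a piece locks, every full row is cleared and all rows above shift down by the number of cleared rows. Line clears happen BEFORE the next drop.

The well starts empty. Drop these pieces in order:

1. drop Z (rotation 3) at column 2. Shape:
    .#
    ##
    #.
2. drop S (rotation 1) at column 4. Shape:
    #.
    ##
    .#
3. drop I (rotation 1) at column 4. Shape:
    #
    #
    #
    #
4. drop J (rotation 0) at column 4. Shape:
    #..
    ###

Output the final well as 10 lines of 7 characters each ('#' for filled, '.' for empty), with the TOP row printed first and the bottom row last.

Answer: .......
....#..
....###
....#..
....#..
....#..
....#..
...##..
..####.
..#..#.

Derivation:
Drop 1: Z rot3 at col 2 lands with bottom-row=0; cleared 0 line(s) (total 0); column heights now [0 0 2 3 0 0 0], max=3
Drop 2: S rot1 at col 4 lands with bottom-row=0; cleared 0 line(s) (total 0); column heights now [0 0 2 3 3 2 0], max=3
Drop 3: I rot1 at col 4 lands with bottom-row=3; cleared 0 line(s) (total 0); column heights now [0 0 2 3 7 2 0], max=7
Drop 4: J rot0 at col 4 lands with bottom-row=7; cleared 0 line(s) (total 0); column heights now [0 0 2 3 9 8 8], max=9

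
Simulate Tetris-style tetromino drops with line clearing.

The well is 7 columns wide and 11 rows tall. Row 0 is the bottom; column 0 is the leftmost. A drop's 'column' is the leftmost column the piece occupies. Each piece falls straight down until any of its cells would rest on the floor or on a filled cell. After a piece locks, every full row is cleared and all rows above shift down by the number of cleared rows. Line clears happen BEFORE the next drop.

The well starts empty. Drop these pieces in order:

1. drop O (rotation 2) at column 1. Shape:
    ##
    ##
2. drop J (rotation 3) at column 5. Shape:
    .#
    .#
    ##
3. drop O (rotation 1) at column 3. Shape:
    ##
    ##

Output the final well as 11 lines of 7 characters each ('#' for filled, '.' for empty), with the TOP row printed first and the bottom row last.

Answer: .......
.......
.......
.......
.......
.......
.......
.......
......#
.####.#
.######

Derivation:
Drop 1: O rot2 at col 1 lands with bottom-row=0; cleared 0 line(s) (total 0); column heights now [0 2 2 0 0 0 0], max=2
Drop 2: J rot3 at col 5 lands with bottom-row=0; cleared 0 line(s) (total 0); column heights now [0 2 2 0 0 1 3], max=3
Drop 3: O rot1 at col 3 lands with bottom-row=0; cleared 0 line(s) (total 0); column heights now [0 2 2 2 2 1 3], max=3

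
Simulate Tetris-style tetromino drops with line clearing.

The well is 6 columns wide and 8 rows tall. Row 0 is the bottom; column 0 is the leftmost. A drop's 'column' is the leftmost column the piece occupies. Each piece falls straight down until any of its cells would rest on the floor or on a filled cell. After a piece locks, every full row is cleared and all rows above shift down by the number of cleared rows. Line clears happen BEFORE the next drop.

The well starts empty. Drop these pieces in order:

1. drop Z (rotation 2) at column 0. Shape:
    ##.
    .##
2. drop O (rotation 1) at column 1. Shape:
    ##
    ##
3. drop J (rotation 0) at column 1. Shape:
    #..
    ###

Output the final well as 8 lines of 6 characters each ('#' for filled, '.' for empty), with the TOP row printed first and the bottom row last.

Drop 1: Z rot2 at col 0 lands with bottom-row=0; cleared 0 line(s) (total 0); column heights now [2 2 1 0 0 0], max=2
Drop 2: O rot1 at col 1 lands with bottom-row=2; cleared 0 line(s) (total 0); column heights now [2 4 4 0 0 0], max=4
Drop 3: J rot0 at col 1 lands with bottom-row=4; cleared 0 line(s) (total 0); column heights now [2 6 5 5 0 0], max=6

Answer: ......
......
.#....
.###..
.##...
.##...
##....
.##...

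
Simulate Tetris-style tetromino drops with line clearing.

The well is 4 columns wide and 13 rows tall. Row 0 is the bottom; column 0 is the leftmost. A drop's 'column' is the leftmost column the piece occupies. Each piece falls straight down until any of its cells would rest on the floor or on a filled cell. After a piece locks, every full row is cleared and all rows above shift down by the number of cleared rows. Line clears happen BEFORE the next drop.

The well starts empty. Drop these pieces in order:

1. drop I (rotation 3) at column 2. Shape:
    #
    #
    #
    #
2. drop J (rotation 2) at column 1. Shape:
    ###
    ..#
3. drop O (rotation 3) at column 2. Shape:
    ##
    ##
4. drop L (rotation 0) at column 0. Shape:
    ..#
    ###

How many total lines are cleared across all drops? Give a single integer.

Answer: 0

Derivation:
Drop 1: I rot3 at col 2 lands with bottom-row=0; cleared 0 line(s) (total 0); column heights now [0 0 4 0], max=4
Drop 2: J rot2 at col 1 lands with bottom-row=3; cleared 0 line(s) (total 0); column heights now [0 5 5 5], max=5
Drop 3: O rot3 at col 2 lands with bottom-row=5; cleared 0 line(s) (total 0); column heights now [0 5 7 7], max=7
Drop 4: L rot0 at col 0 lands with bottom-row=7; cleared 0 line(s) (total 0); column heights now [8 8 9 7], max=9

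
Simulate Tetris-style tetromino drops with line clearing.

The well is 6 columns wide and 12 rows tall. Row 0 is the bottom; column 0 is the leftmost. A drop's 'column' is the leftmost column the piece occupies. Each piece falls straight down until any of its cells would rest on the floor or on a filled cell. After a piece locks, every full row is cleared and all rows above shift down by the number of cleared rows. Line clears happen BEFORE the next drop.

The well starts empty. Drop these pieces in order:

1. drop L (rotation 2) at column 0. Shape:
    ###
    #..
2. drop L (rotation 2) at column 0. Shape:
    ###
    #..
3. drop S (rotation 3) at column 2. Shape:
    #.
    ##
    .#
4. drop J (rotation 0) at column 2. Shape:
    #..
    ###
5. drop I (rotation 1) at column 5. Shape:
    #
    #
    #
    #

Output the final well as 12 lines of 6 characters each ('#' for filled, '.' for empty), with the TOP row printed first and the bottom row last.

Answer: ......
......
......
......
..#...
..###.
..#...
..##..
####.#
#....#
###..#
#....#

Derivation:
Drop 1: L rot2 at col 0 lands with bottom-row=0; cleared 0 line(s) (total 0); column heights now [2 2 2 0 0 0], max=2
Drop 2: L rot2 at col 0 lands with bottom-row=2; cleared 0 line(s) (total 0); column heights now [4 4 4 0 0 0], max=4
Drop 3: S rot3 at col 2 lands with bottom-row=3; cleared 0 line(s) (total 0); column heights now [4 4 6 5 0 0], max=6
Drop 4: J rot0 at col 2 lands with bottom-row=6; cleared 0 line(s) (total 0); column heights now [4 4 8 7 7 0], max=8
Drop 5: I rot1 at col 5 lands with bottom-row=0; cleared 0 line(s) (total 0); column heights now [4 4 8 7 7 4], max=8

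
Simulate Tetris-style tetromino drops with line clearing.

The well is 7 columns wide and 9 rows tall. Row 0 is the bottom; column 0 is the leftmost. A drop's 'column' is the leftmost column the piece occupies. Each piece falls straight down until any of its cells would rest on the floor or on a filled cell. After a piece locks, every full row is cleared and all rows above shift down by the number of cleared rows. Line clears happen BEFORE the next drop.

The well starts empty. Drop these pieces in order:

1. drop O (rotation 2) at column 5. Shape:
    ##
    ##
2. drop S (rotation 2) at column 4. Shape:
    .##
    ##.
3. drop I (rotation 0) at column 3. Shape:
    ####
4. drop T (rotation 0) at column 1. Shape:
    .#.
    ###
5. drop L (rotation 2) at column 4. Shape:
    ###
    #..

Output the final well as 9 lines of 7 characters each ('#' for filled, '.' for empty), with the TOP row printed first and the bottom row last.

Drop 1: O rot2 at col 5 lands with bottom-row=0; cleared 0 line(s) (total 0); column heights now [0 0 0 0 0 2 2], max=2
Drop 2: S rot2 at col 4 lands with bottom-row=2; cleared 0 line(s) (total 0); column heights now [0 0 0 0 3 4 4], max=4
Drop 3: I rot0 at col 3 lands with bottom-row=4; cleared 0 line(s) (total 0); column heights now [0 0 0 5 5 5 5], max=5
Drop 4: T rot0 at col 1 lands with bottom-row=5; cleared 0 line(s) (total 0); column heights now [0 6 7 6 5 5 5], max=7
Drop 5: L rot2 at col 4 lands with bottom-row=5; cleared 0 line(s) (total 0); column heights now [0 6 7 6 7 7 7], max=7

Answer: .......
.......
..#.###
.####..
...####
.....##
....##.
.....##
.....##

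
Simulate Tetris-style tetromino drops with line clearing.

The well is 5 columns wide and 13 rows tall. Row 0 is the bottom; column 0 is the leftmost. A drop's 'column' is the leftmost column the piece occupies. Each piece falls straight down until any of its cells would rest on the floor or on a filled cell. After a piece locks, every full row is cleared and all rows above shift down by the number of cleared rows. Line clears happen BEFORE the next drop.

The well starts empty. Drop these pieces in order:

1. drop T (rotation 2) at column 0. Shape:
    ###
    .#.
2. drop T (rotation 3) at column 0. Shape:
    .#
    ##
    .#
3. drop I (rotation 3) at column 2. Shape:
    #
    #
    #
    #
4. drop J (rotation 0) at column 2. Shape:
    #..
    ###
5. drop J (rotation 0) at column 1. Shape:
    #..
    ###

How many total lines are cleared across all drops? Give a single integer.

Drop 1: T rot2 at col 0 lands with bottom-row=0; cleared 0 line(s) (total 0); column heights now [2 2 2 0 0], max=2
Drop 2: T rot3 at col 0 lands with bottom-row=2; cleared 0 line(s) (total 0); column heights now [4 5 2 0 0], max=5
Drop 3: I rot3 at col 2 lands with bottom-row=2; cleared 0 line(s) (total 0); column heights now [4 5 6 0 0], max=6
Drop 4: J rot0 at col 2 lands with bottom-row=6; cleared 0 line(s) (total 0); column heights now [4 5 8 7 7], max=8
Drop 5: J rot0 at col 1 lands with bottom-row=8; cleared 0 line(s) (total 0); column heights now [4 10 9 9 7], max=10

Answer: 0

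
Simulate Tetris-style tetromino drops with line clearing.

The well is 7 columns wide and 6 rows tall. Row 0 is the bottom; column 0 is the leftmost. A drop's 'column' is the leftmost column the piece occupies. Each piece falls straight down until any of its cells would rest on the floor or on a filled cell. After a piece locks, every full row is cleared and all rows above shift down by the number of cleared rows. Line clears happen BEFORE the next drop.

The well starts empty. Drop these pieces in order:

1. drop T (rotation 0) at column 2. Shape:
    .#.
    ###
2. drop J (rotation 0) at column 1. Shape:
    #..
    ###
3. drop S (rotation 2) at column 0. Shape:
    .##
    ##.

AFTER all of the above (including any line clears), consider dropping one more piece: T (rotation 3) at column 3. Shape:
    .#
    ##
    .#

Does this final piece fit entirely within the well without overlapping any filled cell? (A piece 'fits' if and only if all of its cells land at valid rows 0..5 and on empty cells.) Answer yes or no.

Answer: yes

Derivation:
Drop 1: T rot0 at col 2 lands with bottom-row=0; cleared 0 line(s) (total 0); column heights now [0 0 1 2 1 0 0], max=2
Drop 2: J rot0 at col 1 lands with bottom-row=2; cleared 0 line(s) (total 0); column heights now [0 4 3 3 1 0 0], max=4
Drop 3: S rot2 at col 0 lands with bottom-row=4; cleared 0 line(s) (total 0); column heights now [5 6 6 3 1 0 0], max=6
Test piece T rot3 at col 3 (width 2): heights before test = [5 6 6 3 1 0 0]; fits = True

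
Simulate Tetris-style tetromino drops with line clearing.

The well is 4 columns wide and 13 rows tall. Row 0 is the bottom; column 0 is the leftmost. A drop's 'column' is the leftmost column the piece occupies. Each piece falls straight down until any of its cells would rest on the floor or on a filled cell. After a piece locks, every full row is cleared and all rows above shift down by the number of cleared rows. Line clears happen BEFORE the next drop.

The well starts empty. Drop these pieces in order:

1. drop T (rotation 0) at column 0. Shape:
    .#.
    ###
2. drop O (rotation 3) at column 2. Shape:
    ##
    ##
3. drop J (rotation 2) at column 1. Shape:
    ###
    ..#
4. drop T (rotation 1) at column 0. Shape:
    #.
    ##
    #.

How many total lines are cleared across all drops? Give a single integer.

Answer: 1

Derivation:
Drop 1: T rot0 at col 0 lands with bottom-row=0; cleared 0 line(s) (total 0); column heights now [1 2 1 0], max=2
Drop 2: O rot3 at col 2 lands with bottom-row=1; cleared 0 line(s) (total 0); column heights now [1 2 3 3], max=3
Drop 3: J rot2 at col 1 lands with bottom-row=3; cleared 0 line(s) (total 0); column heights now [1 5 5 5], max=5
Drop 4: T rot1 at col 0 lands with bottom-row=4; cleared 1 line(s) (total 1); column heights now [6 5 3 4], max=6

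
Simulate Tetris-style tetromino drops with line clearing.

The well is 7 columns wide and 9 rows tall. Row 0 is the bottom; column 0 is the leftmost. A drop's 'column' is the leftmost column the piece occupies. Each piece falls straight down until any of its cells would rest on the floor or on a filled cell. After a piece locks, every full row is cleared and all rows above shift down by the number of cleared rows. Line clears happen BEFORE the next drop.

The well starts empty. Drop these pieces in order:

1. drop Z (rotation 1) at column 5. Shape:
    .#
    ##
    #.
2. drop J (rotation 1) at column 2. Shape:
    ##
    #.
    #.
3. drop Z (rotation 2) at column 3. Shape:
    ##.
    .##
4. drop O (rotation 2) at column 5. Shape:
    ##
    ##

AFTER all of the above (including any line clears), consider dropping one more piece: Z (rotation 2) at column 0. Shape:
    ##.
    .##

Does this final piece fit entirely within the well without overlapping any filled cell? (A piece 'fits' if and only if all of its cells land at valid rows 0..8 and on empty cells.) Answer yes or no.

Drop 1: Z rot1 at col 5 lands with bottom-row=0; cleared 0 line(s) (total 0); column heights now [0 0 0 0 0 2 3], max=3
Drop 2: J rot1 at col 2 lands with bottom-row=0; cleared 0 line(s) (total 0); column heights now [0 0 3 3 0 2 3], max=3
Drop 3: Z rot2 at col 3 lands with bottom-row=2; cleared 0 line(s) (total 0); column heights now [0 0 3 4 4 3 3], max=4
Drop 4: O rot2 at col 5 lands with bottom-row=3; cleared 0 line(s) (total 0); column heights now [0 0 3 4 4 5 5], max=5
Test piece Z rot2 at col 0 (width 3): heights before test = [0 0 3 4 4 5 5]; fits = True

Answer: yes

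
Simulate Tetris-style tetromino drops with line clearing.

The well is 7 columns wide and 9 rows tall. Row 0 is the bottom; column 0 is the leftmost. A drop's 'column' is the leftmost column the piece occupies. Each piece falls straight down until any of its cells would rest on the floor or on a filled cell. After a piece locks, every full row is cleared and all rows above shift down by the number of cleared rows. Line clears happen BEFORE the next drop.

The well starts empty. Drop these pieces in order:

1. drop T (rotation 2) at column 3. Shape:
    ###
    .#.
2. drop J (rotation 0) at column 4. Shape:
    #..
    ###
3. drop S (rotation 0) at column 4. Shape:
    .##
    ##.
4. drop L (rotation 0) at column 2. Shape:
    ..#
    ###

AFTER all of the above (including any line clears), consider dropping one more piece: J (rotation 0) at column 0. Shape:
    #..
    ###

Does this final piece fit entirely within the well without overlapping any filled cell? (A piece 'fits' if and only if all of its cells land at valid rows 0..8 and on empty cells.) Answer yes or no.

Drop 1: T rot2 at col 3 lands with bottom-row=0; cleared 0 line(s) (total 0); column heights now [0 0 0 2 2 2 0], max=2
Drop 2: J rot0 at col 4 lands with bottom-row=2; cleared 0 line(s) (total 0); column heights now [0 0 0 2 4 3 3], max=4
Drop 3: S rot0 at col 4 lands with bottom-row=4; cleared 0 line(s) (total 0); column heights now [0 0 0 2 5 6 6], max=6
Drop 4: L rot0 at col 2 lands with bottom-row=5; cleared 0 line(s) (total 0); column heights now [0 0 6 6 7 6 6], max=7
Test piece J rot0 at col 0 (width 3): heights before test = [0 0 6 6 7 6 6]; fits = True

Answer: yes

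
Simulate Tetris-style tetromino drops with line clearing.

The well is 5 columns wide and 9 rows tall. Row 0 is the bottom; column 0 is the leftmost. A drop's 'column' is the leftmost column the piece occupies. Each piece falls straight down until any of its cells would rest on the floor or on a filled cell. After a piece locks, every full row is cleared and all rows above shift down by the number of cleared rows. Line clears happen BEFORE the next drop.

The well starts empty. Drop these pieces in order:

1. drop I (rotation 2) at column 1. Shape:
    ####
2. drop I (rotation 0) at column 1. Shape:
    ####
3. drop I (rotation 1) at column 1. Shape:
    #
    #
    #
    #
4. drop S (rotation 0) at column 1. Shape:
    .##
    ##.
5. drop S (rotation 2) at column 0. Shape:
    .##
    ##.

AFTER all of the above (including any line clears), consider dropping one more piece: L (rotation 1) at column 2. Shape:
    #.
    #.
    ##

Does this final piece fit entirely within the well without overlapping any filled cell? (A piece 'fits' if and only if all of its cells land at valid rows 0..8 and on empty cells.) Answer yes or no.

Drop 1: I rot2 at col 1 lands with bottom-row=0; cleared 0 line(s) (total 0); column heights now [0 1 1 1 1], max=1
Drop 2: I rot0 at col 1 lands with bottom-row=1; cleared 0 line(s) (total 0); column heights now [0 2 2 2 2], max=2
Drop 3: I rot1 at col 1 lands with bottom-row=2; cleared 0 line(s) (total 0); column heights now [0 6 2 2 2], max=6
Drop 4: S rot0 at col 1 lands with bottom-row=6; cleared 0 line(s) (total 0); column heights now [0 7 8 8 2], max=8
Drop 5: S rot2 at col 0 lands with bottom-row=7; cleared 0 line(s) (total 0); column heights now [8 9 9 8 2], max=9
Test piece L rot1 at col 2 (width 2): heights before test = [8 9 9 8 2]; fits = False

Answer: no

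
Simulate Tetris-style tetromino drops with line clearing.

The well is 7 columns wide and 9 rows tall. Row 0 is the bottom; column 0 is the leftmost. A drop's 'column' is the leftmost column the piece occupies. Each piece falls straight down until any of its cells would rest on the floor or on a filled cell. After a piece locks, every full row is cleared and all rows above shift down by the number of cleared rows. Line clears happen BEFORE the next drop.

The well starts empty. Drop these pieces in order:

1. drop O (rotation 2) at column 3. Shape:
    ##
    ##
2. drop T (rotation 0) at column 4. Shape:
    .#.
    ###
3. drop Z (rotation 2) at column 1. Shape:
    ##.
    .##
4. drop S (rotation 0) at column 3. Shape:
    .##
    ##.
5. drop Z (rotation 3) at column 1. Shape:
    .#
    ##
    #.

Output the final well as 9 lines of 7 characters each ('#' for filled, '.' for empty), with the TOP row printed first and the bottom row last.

Drop 1: O rot2 at col 3 lands with bottom-row=0; cleared 0 line(s) (total 0); column heights now [0 0 0 2 2 0 0], max=2
Drop 2: T rot0 at col 4 lands with bottom-row=2; cleared 0 line(s) (total 0); column heights now [0 0 0 2 3 4 3], max=4
Drop 3: Z rot2 at col 1 lands with bottom-row=2; cleared 0 line(s) (total 0); column heights now [0 4 4 3 3 4 3], max=4
Drop 4: S rot0 at col 3 lands with bottom-row=3; cleared 0 line(s) (total 0); column heights now [0 4 4 4 5 5 3], max=5
Drop 5: Z rot3 at col 1 lands with bottom-row=4; cleared 0 line(s) (total 0); column heights now [0 6 7 4 5 5 3], max=7

Answer: .......
.......
..#....
.##....
.#..##.
.#####.
..#####
...##..
...##..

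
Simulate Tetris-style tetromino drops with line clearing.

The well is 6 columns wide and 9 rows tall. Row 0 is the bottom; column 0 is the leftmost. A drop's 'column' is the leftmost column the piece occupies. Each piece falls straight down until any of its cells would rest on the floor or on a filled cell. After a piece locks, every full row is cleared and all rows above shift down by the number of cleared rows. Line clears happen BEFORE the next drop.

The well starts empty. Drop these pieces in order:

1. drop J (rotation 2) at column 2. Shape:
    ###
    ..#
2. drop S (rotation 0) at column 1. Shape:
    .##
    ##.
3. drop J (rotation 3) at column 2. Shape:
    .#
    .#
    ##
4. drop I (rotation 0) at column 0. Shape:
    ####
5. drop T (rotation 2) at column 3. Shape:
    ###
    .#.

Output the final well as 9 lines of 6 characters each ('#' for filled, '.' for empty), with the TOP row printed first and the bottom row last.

Drop 1: J rot2 at col 2 lands with bottom-row=0; cleared 0 line(s) (total 0); column heights now [0 0 2 2 2 0], max=2
Drop 2: S rot0 at col 1 lands with bottom-row=2; cleared 0 line(s) (total 0); column heights now [0 3 4 4 2 0], max=4
Drop 3: J rot3 at col 2 lands with bottom-row=4; cleared 0 line(s) (total 0); column heights now [0 3 5 7 2 0], max=7
Drop 4: I rot0 at col 0 lands with bottom-row=7; cleared 0 line(s) (total 0); column heights now [8 8 8 8 2 0], max=8
Drop 5: T rot2 at col 3 lands with bottom-row=7; cleared 0 line(s) (total 0); column heights now [8 8 8 9 9 9], max=9

Answer: ...###
#####.
...#..
...#..
..##..
..##..
.##...
..###.
....#.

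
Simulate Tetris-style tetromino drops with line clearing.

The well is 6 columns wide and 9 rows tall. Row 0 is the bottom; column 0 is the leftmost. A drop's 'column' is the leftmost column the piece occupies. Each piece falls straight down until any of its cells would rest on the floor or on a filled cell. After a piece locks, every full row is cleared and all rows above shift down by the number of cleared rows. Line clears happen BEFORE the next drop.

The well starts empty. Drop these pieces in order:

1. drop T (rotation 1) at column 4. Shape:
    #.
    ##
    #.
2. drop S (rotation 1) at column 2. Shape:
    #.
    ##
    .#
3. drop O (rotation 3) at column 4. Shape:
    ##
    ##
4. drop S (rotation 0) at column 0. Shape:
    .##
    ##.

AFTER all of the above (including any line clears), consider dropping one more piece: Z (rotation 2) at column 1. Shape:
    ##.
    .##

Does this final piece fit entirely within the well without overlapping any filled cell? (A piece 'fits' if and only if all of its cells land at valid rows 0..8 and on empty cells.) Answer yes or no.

Answer: yes

Derivation:
Drop 1: T rot1 at col 4 lands with bottom-row=0; cleared 0 line(s) (total 0); column heights now [0 0 0 0 3 2], max=3
Drop 2: S rot1 at col 2 lands with bottom-row=0; cleared 0 line(s) (total 0); column heights now [0 0 3 2 3 2], max=3
Drop 3: O rot3 at col 4 lands with bottom-row=3; cleared 0 line(s) (total 0); column heights now [0 0 3 2 5 5], max=5
Drop 4: S rot0 at col 0 lands with bottom-row=2; cleared 0 line(s) (total 0); column heights now [3 4 4 2 5 5], max=5
Test piece Z rot2 at col 1 (width 3): heights before test = [3 4 4 2 5 5]; fits = True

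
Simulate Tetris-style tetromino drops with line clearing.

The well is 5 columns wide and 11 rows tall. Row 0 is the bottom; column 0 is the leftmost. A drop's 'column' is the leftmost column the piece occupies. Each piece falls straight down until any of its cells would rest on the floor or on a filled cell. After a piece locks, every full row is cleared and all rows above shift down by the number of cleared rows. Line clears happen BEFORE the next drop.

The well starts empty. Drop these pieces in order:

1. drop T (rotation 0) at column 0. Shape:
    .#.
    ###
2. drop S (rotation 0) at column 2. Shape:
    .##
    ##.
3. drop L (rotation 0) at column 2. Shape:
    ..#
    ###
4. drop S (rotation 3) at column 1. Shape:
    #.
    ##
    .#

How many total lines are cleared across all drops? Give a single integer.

Drop 1: T rot0 at col 0 lands with bottom-row=0; cleared 0 line(s) (total 0); column heights now [1 2 1 0 0], max=2
Drop 2: S rot0 at col 2 lands with bottom-row=1; cleared 0 line(s) (total 0); column heights now [1 2 2 3 3], max=3
Drop 3: L rot0 at col 2 lands with bottom-row=3; cleared 0 line(s) (total 0); column heights now [1 2 4 4 5], max=5
Drop 4: S rot3 at col 1 lands with bottom-row=4; cleared 0 line(s) (total 0); column heights now [1 7 6 4 5], max=7

Answer: 0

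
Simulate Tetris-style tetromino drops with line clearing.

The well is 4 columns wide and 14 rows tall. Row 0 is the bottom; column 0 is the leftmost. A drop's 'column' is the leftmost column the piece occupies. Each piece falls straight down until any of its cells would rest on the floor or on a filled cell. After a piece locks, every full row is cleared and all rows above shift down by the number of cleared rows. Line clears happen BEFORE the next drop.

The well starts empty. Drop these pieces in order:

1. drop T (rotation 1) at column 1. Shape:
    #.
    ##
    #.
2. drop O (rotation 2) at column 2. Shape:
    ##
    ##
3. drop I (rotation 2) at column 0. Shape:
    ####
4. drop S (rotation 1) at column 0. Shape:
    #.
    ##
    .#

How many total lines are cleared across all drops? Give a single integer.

Drop 1: T rot1 at col 1 lands with bottom-row=0; cleared 0 line(s) (total 0); column heights now [0 3 2 0], max=3
Drop 2: O rot2 at col 2 lands with bottom-row=2; cleared 0 line(s) (total 0); column heights now [0 3 4 4], max=4
Drop 3: I rot2 at col 0 lands with bottom-row=4; cleared 1 line(s) (total 1); column heights now [0 3 4 4], max=4
Drop 4: S rot1 at col 0 lands with bottom-row=3; cleared 0 line(s) (total 1); column heights now [6 5 4 4], max=6

Answer: 1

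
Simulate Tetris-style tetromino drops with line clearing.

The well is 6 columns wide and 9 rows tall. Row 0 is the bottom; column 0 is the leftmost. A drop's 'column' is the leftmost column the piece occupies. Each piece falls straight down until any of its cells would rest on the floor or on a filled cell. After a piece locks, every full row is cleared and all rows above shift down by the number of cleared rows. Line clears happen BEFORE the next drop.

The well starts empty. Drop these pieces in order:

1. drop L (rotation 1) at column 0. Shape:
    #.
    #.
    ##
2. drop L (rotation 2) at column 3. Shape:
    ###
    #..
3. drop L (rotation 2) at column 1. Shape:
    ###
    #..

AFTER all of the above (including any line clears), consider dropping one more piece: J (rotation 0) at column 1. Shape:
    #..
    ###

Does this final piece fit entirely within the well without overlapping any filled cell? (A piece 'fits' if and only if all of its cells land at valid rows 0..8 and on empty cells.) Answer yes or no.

Answer: yes

Derivation:
Drop 1: L rot1 at col 0 lands with bottom-row=0; cleared 0 line(s) (total 0); column heights now [3 1 0 0 0 0], max=3
Drop 2: L rot2 at col 3 lands with bottom-row=0; cleared 0 line(s) (total 0); column heights now [3 1 0 2 2 2], max=3
Drop 3: L rot2 at col 1 lands with bottom-row=1; cleared 0 line(s) (total 0); column heights now [3 3 3 3 2 2], max=3
Test piece J rot0 at col 1 (width 3): heights before test = [3 3 3 3 2 2]; fits = True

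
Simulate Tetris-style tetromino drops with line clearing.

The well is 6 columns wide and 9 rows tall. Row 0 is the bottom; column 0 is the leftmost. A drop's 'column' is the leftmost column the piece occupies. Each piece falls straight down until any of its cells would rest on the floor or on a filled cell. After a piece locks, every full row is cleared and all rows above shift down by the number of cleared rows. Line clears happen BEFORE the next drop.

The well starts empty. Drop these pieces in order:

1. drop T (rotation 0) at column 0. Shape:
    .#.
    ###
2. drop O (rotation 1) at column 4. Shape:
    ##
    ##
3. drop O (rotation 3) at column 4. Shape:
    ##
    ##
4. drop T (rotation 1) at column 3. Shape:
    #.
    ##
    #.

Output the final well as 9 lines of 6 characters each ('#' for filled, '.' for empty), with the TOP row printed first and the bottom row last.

Answer: ......
......
......
...#..
...##.
...###
....##
.#..##
###.##

Derivation:
Drop 1: T rot0 at col 0 lands with bottom-row=0; cleared 0 line(s) (total 0); column heights now [1 2 1 0 0 0], max=2
Drop 2: O rot1 at col 4 lands with bottom-row=0; cleared 0 line(s) (total 0); column heights now [1 2 1 0 2 2], max=2
Drop 3: O rot3 at col 4 lands with bottom-row=2; cleared 0 line(s) (total 0); column heights now [1 2 1 0 4 4], max=4
Drop 4: T rot1 at col 3 lands with bottom-row=3; cleared 0 line(s) (total 0); column heights now [1 2 1 6 5 4], max=6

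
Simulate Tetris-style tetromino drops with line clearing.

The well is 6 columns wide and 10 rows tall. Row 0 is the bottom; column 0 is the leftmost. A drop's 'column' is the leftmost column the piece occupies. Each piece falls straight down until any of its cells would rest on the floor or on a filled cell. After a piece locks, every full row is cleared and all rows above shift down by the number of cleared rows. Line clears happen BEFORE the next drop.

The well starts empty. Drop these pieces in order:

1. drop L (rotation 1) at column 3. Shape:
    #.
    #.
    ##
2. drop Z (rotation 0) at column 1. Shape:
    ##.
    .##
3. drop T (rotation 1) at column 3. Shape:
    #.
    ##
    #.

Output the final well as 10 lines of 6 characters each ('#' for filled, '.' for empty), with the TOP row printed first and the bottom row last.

Drop 1: L rot1 at col 3 lands with bottom-row=0; cleared 0 line(s) (total 0); column heights now [0 0 0 3 1 0], max=3
Drop 2: Z rot0 at col 1 lands with bottom-row=3; cleared 0 line(s) (total 0); column heights now [0 5 5 4 1 0], max=5
Drop 3: T rot1 at col 3 lands with bottom-row=4; cleared 0 line(s) (total 0); column heights now [0 5 5 7 6 0], max=7

Answer: ......
......
......
...#..
...##.
.###..
..##..
...#..
...#..
...##.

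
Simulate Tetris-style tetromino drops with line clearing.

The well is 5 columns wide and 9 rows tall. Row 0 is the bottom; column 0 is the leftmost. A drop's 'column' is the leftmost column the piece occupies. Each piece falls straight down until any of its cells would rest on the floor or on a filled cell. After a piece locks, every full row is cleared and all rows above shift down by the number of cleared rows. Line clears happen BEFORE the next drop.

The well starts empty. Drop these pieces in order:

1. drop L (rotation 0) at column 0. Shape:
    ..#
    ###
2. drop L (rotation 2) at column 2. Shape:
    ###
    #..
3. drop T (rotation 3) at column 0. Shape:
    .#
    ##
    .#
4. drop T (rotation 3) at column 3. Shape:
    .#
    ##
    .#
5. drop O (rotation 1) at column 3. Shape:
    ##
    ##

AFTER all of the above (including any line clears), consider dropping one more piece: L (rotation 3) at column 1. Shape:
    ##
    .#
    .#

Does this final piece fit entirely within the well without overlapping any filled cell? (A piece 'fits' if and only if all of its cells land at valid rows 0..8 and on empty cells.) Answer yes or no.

Drop 1: L rot0 at col 0 lands with bottom-row=0; cleared 0 line(s) (total 0); column heights now [1 1 2 0 0], max=2
Drop 2: L rot2 at col 2 lands with bottom-row=2; cleared 0 line(s) (total 0); column heights now [1 1 4 4 4], max=4
Drop 3: T rot3 at col 0 lands with bottom-row=1; cleared 0 line(s) (total 0); column heights now [3 4 4 4 4], max=4
Drop 4: T rot3 at col 3 lands with bottom-row=4; cleared 0 line(s) (total 0); column heights now [3 4 4 6 7], max=7
Drop 5: O rot1 at col 3 lands with bottom-row=7; cleared 0 line(s) (total 0); column heights now [3 4 4 9 9], max=9
Test piece L rot3 at col 1 (width 2): heights before test = [3 4 4 9 9]; fits = True

Answer: yes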